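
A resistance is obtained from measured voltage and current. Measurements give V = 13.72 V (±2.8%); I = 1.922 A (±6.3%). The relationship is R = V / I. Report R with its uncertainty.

Since R is a product/quotient, work with relative uncertainties:
  (1·δV/V)² = (1×0.0280)² = 0.000784;  (-1·δI/I)² = (-1×0.0630)² = 0.00397
δR/R = √(0.00475) = 0.0689
R = 7.138 Ω, so δR = 0.0689 × 7.138 = 0.492 Ω.

7.138 ± 0.492 Ω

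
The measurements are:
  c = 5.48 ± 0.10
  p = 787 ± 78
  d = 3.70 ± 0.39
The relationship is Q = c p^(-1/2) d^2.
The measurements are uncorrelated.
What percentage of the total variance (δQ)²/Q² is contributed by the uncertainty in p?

5.20%

(δQ/Q)² = (1·δc/c)² + (−½·δp/p)² + (2·δd/d)²
  c term: (1×0.0182)² = 0.000333
  p term: (-0.5×0.0991)² = 0.00246
  d term: (2×0.105)² = 0.0444
Total = 0.0472. Share from p = 0.00246/0.0472 = 0.0520.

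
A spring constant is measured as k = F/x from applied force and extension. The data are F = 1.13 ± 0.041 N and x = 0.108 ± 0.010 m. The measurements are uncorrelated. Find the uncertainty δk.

1.04 N/m

Products/powers → add relative errors in quadrature, weighted by exponent:
  (1·δF/F)² = (1×0.0363)² = 0.00132;  (-1·δx/x)² = (-1×0.0926)² = 0.00857
δk/k = √(0.00989) = 0.0994
k = 10.5 N/m, so δk = 0.0994 × 10.5 = 1.04 N/m.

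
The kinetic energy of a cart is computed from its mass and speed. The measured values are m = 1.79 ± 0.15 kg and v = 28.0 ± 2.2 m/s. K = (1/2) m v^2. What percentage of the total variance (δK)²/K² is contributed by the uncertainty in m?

(δK/K)² = (1·δm/m)² + (2·δv/v)²
  m term: (1×0.0838)² = 0.00702
  v term: (2×0.0786)² = 0.0247
Total = 0.0317. Share from m = 0.00702/0.0317 = 0.221.

22.1%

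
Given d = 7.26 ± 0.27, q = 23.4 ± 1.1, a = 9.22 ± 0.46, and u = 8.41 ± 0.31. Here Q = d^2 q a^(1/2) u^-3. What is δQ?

0.903

Q is a product of powers, so relative uncertainties combine in quadrature:
  (2·δd/d)² = (2×0.0372)² = 0.00553;  (1·δq/q)² = (1×0.0470)² = 0.00221;  (½·δa/a)² = (0.5×0.0499)² = 0.000622;  (-3·δu/u)² = (-3×0.0369)² = 0.0122
δQ/Q = √(0.0206) = 0.144
Q = 6.30, so δQ = 0.144 × 6.30 = 0.903.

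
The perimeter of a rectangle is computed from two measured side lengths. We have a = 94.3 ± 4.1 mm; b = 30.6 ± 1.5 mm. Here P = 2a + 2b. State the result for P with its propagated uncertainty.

250 ± 8.73 mm

Sums and differences: (δP)² = Σ (cᵢ δxᵢ)².
  (2·δa)² = 67.2;  (2·δb)² = 9.00
δP = √(76.2) = 8.73 mm
P = 250 mm.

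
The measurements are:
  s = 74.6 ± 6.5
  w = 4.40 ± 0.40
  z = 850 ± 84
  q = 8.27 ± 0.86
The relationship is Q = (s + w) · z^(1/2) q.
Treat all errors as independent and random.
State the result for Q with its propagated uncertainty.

Let u = s + w = 79.0. δu = √(δs² + δw²) = √(42.2 + 0.160) = 6.51, so δu/u = 0.0824.
Q is then a monomial in u, z, q:
δQ/Q = √((δu/u)² + (½·δz/z)² + (1·δq/q)²) = √(0.00680 + 0.00244 + 0.0108) = 0.142
Q = 19000, so δQ = 0.142 × 19000 = 2700.

19000 ± 2700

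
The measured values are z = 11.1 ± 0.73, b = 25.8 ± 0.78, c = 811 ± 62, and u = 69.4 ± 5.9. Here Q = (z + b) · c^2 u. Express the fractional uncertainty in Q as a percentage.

17.7%

Let w = z + b = 36.9. δw = √(δz² + δb²) = √(0.533 + 0.608) = 1.07, so δw/w = 0.0290.
Q is then a monomial in w, c, u:
δQ/Q = √((δw/w)² + (2·δc/c)² + (1·δu/u)²) = √(0.000838 + 0.0234 + 0.00723) = 0.177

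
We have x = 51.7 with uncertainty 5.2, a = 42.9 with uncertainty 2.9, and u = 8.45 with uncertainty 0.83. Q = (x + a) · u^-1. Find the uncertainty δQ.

1.31

Let w = x + a = 94.6. δw = √(δx² + δa²) = √(27.0 + 8.41) = 5.95, so δw/w = 0.0629.
Q is then a monomial in w, u:
δQ/Q = √((δw/w)² + (-1·δu/u)²) = √(0.00396 + 0.00965) = 0.117
Q = 11.2, so δQ = 0.117 × 11.2 = 1.31.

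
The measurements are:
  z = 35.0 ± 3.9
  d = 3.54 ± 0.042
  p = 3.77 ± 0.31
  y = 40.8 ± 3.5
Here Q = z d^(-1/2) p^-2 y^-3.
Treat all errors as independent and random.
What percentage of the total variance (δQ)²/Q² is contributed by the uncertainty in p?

25.6%

(δQ/Q)² = (1·δz/z)² + (−½·δd/d)² + (-2·δp/p)² + (-3·δy/y)²
  z term: (1×0.111)² = 0.0124
  d term: (-0.5×0.0119)² = 3.52e-05
  p term: (-2×0.0822)² = 0.0270
  y term: (-3×0.0858)² = 0.0662
Total = 0.106. Share from p = 0.0270/0.106 = 0.256.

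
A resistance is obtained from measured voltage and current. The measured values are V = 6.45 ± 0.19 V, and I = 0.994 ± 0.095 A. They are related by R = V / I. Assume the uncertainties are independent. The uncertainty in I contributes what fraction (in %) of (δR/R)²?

(δR/R)² = (1·δV/V)² + (-1·δI/I)²
  V term: (1×0.0295)² = 0.000868
  I term: (-1×0.0956)² = 0.00913
Total = 0.0100. Share from I = 0.00913/0.0100 = 0.913.

91.3%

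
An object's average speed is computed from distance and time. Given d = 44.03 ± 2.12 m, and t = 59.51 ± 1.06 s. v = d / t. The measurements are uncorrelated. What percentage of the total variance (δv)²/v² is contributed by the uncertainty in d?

88.0%

(δv/v)² = (1·δd/d)² + (-1·δt/t)²
  d term: (1×0.0481)² = 0.00232
  t term: (-1×0.0178)² = 0.000317
Total = 0.00264. Share from d = 0.00232/0.00264 = 0.880.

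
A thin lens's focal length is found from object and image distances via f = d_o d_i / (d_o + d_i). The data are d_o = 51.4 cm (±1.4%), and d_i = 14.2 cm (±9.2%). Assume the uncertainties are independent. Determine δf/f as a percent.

7.21%

∂f/∂d_o = (d_i/(d_o+d_i))² = 0.0469;  ∂f/∂d_i = (d_o/(d_o+d_i))² = 0.614
δf = √((∂f/∂d_o · δd_o)² + (∂f/∂d_i · δd_i)²) = √(0.00114 + 0.643) = 0.803 cm
f = 11.1 cm, so δf/f = 0.803/11.1 = 0.0721.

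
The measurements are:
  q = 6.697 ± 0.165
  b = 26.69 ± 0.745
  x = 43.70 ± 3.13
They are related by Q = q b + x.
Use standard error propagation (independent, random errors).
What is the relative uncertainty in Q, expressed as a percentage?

3.31%

Let p = q·b = 178.7. δp/p = √((1·δq/q)² + (1·δb/b)²) = √(0.000607 + 0.000779) = 0.0372, so δp = 6.65.
Q = p + x: δQ = √(δp² + δx²) = √(44.3 + 9.80) = 7.35
Q = 222.4, so δQ/Q = 7.35/222.4 = 0.0331.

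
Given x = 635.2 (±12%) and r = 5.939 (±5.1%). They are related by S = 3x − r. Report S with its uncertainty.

Each term contributes (cᵢ δxᵢ)² to (δS)²:
  (3·δx)² = 52300;  (δr)² = 0.0917
δS = √(52300) = 229
S = 1900.

1900 ± 229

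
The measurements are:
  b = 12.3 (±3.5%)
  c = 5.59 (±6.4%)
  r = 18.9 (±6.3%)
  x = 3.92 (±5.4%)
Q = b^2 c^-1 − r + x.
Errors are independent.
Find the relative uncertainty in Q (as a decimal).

0.235

Let p = b^2·c^-1 = 27.1. δp/p = √((2·δb/b)² + (-1·δc/c)²) = √(0.00490 + 0.00410) = 0.0948, so δp = 2.57.
Q = p − r + x: δQ = √(δp² + δr² + δx²) = √(6.59 + 1.42 + 0.0448) = 2.84
Q = 12.1, so δQ/Q = 2.84/12.1 = 0.235.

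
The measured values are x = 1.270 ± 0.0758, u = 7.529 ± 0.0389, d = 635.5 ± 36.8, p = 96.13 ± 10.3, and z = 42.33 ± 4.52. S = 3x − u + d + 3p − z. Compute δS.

48.3

Sums and differences: (δS)² = Σ (cᵢ δxᵢ)².
  (3·δx)² = 0.0517;  (δu)² = 0.00151;  (δd)² = 1350;  (3·δp)² = 955;  (δz)² = 20.4
δS = √(2330) = 48.3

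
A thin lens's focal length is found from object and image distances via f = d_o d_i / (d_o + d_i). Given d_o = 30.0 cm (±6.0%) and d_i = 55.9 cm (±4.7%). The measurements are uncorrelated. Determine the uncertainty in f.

∂f/∂d_o = (d_i/(d_o+d_i))² = 0.423;  ∂f/∂d_i = (d_o/(d_o+d_i))² = 0.122
δf = √((∂f/∂d_o · δd_o)² + (∂f/∂d_i · δd_i)²) = √(0.581 + 0.103) = 0.827 cm

0.827 cm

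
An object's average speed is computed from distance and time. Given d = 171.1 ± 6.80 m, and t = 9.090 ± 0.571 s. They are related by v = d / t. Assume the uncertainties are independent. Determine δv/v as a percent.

7.43%

Products/powers → add relative errors in quadrature, weighted by exponent:
  (1·δd/d)² = (1×0.0397)² = 0.00158;  (-1·δt/t)² = (-1×0.0628)² = 0.00395
δv/v = √(0.00553) = 0.0743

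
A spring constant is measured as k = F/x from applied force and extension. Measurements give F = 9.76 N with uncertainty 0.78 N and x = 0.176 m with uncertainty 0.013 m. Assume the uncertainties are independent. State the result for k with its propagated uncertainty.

55.5 ± 6.03 N/m

Since k is a product/quotient, work with relative uncertainties:
  (1·δF/F)² = (1×0.0799)² = 0.00639;  (-1·δx/x)² = (-1×0.0739)² = 0.00546
δk/k = √(0.0118) = 0.109
k = 55.5 N/m, so δk = 0.109 × 55.5 = 6.03 N/m.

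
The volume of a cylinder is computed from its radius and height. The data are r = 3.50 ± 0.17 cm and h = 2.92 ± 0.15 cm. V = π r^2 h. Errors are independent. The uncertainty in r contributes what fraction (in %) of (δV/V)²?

(δV/V)² = (2·δr/r)² + (1·δh/h)²
  r term: (2×0.0486)² = 0.00944
  h term: (1×0.0514)² = 0.00264
Total = 0.0121. Share from r = 0.00944/0.0121 = 0.781.

78.1%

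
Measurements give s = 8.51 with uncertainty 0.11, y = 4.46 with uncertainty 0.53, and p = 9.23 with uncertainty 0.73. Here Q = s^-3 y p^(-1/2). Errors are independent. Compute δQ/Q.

0.131

For a monomial Q ∝ s^-3, y, p^(-1/2), fractional errors add in quadrature:
  (-3·δs/s)² = (-3×0.0129)² = 0.00150;  (1·δy/y)² = (1×0.119)² = 0.0141;  (−½·δp/p)² = (-0.5×0.0791)² = 0.00156
δQ/Q = √(0.0172) = 0.131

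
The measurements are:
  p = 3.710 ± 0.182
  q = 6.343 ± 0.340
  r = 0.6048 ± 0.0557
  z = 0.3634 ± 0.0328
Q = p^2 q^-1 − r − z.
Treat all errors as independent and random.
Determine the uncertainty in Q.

0.251

Let w = p^2·q^-1 = 2.170. δw/w = √((2·δp/p)² + (-1·δq/q)²) = √(0.00963 + 0.00287) = 0.112, so δw = 0.243.
Q = w − r − z: δQ = √(δw² + δr² + δz²) = √(0.0589 + 0.00310 + 0.00108) = 0.251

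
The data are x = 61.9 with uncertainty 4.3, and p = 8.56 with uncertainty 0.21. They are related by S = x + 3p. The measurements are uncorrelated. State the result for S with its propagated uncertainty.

Sums and differences: (δS)² = Σ (cᵢ δxᵢ)².
  (δx)² = 18.5;  (3·δp)² = 0.397
δS = √(18.9) = 4.35
S = 87.6.

87.6 ± 4.35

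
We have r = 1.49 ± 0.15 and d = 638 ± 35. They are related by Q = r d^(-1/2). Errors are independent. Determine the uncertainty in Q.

0.00616

Relative error in a monomial: (δQ/Q)² = Σ (nᵢ · δxᵢ/xᵢ)².
  (1·δr/r)² = (1×0.101)² = 0.0101;  (−½·δd/d)² = (-0.5×0.0549)² = 0.000752
δQ/Q = √(0.0109) = 0.104
Q = 0.0590, so δQ = 0.104 × 0.0590 = 0.00616.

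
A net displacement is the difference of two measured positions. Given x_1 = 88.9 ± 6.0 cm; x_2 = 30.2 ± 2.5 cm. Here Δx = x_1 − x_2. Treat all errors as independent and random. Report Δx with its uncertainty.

58.7 ± 6.50 cm

Δx is a linear combination, so absolute uncertainties add in quadrature:
  (δx_1)² = 36.0;  (δx_2)² = 6.25
δΔx = √(42.2) = 6.50 cm
Δx = 58.7 cm.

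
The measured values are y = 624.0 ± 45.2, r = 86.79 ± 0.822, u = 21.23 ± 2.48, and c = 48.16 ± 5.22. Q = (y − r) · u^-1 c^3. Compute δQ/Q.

0.356

Let w = y − r = 537.2. δw = √(δy² + δr²) = √(2040 + 0.676) = 45.2, so δw/w = 0.0842.
Q is then a monomial in w, u, c:
δQ/Q = √((δw/w)² + (-1·δu/u)² + (3·δc/c)²) = √(0.00708 + 0.0136 + 0.106) = 0.356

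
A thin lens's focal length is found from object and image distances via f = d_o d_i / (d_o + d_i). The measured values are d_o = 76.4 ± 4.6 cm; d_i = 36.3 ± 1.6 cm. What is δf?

0.877 cm

∂f/∂d_o = (d_i/(d_o+d_i))² = 0.104;  ∂f/∂d_i = (d_o/(d_o+d_i))² = 0.460
δf = √((∂f/∂d_o · δd_o)² + (∂f/∂d_i · δd_i)²) = √(0.228 + 0.541) = 0.877 cm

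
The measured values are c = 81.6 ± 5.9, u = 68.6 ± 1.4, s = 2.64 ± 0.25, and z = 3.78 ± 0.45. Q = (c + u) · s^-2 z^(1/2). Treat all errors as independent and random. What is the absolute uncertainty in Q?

Let w = c + u = 150. δw = √(δc² + δu²) = √(34.8 + 1.96) = 6.06, so δw/w = 0.0404.
Q is then a monomial in w, s, z:
δQ/Q = √((δw/w)² + (-2·δs/s)² + (½·δz/z)²) = √(0.00163 + 0.0359 + 0.00354) = 0.203
Q = 41.9, so δQ = 0.203 × 41.9 = 8.49.

8.49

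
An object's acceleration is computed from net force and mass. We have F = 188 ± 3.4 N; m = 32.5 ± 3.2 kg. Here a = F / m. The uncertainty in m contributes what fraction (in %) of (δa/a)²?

(δa/a)² = (1·δF/F)² + (-1·δm/m)²
  F term: (1×0.0181)² = 0.000327
  m term: (-1×0.0985)² = 0.00969
Total = 0.0100. Share from m = 0.00969/0.0100 = 0.967.

96.7%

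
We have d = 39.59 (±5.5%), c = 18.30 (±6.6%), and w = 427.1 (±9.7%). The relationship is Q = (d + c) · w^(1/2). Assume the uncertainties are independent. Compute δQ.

Let u = d + c = 57.89. δu = √(δd² + δc²) = √(4.74 + 1.46) = 2.49, so δu/u = 0.0430.
Q is then a monomial in u, w:
δQ/Q = √((δu/u)² + (½·δw/w)²) = √(0.00185 + 0.00235) = 0.0648
Q = 1196, so δQ = 0.0648 × 1196 = 77.6.

77.6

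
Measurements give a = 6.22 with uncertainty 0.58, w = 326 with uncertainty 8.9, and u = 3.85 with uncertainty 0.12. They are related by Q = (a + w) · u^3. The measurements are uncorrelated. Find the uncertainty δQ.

1840

Let h = a + w = 332. δh = √(δa² + δw²) = √(0.336 + 79.2) = 8.92, so δh/h = 0.0268.
Q is then a monomial in h, u:
δQ/Q = √((δh/h)² + (3·δu/u)²) = √(0.000721 + 0.00874) = 0.0973
Q = 19000, so δQ = 0.0973 × 19000 = 1840.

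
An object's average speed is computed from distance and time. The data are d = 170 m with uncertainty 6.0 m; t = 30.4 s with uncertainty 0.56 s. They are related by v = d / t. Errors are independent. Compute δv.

Since v is a product/quotient, work with relative uncertainties:
  (1·δd/d)² = (1×0.0353)² = 0.00125;  (-1·δt/t)² = (-1×0.0184)² = 0.000339
δv/v = √(0.00159) = 0.0398
v = 5.59 m/s, so δv = 0.0398 × 5.59 = 0.223 m/s.

0.223 m/s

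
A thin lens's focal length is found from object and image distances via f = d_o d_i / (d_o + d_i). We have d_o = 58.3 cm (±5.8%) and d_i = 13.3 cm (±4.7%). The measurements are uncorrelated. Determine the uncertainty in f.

0.431 cm

∂f/∂d_o = (d_i/(d_o+d_i))² = 0.0345;  ∂f/∂d_i = (d_o/(d_o+d_i))² = 0.663
δf = √((∂f/∂d_o · δd_o)² + (∂f/∂d_i · δd_i)²) = √(0.0136 + 0.172) = 0.431 cm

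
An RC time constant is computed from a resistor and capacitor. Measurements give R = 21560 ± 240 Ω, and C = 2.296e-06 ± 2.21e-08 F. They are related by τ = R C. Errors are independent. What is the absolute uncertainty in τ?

0.000728 s

Products/powers → add relative errors in quadrature, weighted by exponent:
  (1·δR/R)² = (1×0.0111)² = 0.000124;  (1·δC/C)² = (1×0.00963)² = 9.26e-05
δτ/τ = √(0.000217) = 0.0147
τ = 0.04950 s, so δτ = 0.0147 × 0.04950 = 0.000728 s.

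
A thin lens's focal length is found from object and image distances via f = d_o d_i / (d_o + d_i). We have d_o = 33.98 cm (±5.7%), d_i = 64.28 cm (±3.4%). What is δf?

0.869 cm

∂f/∂d_o = (d_i/(d_o+d_i))² = 0.428;  ∂f/∂d_i = (d_o/(d_o+d_i))² = 0.120
δf = √((∂f/∂d_o · δd_o)² + (∂f/∂d_i · δd_i)²) = √(0.687 + 0.0683) = 0.869 cm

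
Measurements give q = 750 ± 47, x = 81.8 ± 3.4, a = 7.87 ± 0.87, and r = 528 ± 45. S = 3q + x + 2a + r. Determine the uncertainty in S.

Each term contributes (cᵢ δxᵢ)² to (δS)²:
  (3·δq)² = 19900;  (δx)² = 11.6;  (2·δa)² = 3.03;  (δr)² = 2020
δS = √(21900) = 148

148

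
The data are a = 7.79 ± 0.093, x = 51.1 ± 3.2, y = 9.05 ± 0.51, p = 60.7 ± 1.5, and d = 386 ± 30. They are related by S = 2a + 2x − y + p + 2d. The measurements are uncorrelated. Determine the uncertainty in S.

60.4

For a sum/difference, combine absolute errors in quadrature:
  (2·δa)² = 0.0346;  (2·δx)² = 41.0;  (δy)² = 0.260;  (δp)² = 2.25;  (2·δd)² = 3600
δS = √(3640) = 60.4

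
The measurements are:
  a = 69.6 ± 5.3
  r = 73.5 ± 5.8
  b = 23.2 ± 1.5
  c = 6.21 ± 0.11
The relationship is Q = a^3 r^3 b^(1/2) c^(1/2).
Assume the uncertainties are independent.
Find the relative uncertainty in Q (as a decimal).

0.331

Products/powers → add relative errors in quadrature, weighted by exponent:
  (3·δa/a)² = (3×0.0761)² = 0.0522;  (3·δr/r)² = (3×0.0789)² = 0.0560;  (½·δb/b)² = (0.5×0.0647)² = 0.00105;  (½·δc/c)² = (0.5×0.0177)² = 7.84e-05
δQ/Q = √(0.109) = 0.331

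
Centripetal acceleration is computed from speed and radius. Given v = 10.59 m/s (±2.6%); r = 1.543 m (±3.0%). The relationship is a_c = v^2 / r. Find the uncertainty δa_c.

Relative error in a monomial: (δa_c/a_c)² = Σ (nᵢ · δxᵢ/xᵢ)².
  (2·δv/v)² = (2×0.0260)² = 0.00270;  (-1·δr/r)² = (-1×0.0300)² = 0.000900
δa_c/a_c = √(0.00360) = 0.0600
a_c = 72.68 m/s^2, so δa_c = 0.0600 × 72.68 = 4.36 m/s^2.

4.36 m/s^2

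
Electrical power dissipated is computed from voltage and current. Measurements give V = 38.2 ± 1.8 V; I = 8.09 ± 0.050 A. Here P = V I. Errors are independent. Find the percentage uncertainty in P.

Relative error in a monomial: (δP/P)² = Σ (nᵢ · δxᵢ/xᵢ)².
  (1·δV/V)² = (1×0.0471)² = 0.00222;  (1·δI/I)² = (1×0.00618)² = 3.82e-05
δP/P = √(0.00226) = 0.0475

4.75%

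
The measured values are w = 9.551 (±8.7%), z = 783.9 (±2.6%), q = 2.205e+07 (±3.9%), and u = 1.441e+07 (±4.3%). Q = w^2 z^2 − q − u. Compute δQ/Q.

0.522

Let p = w^2·z^2 = 5.606e+07. δp/p = √((2·δw/w)² + (2·δz/z)²) = √(0.0303 + 0.00270) = 0.182, so δp = 1.02e+07.
Q = p − q − u: δQ = √(δp² + δq² + δu²) = √(1.04e+14 + 7.4e+11 + 3.84e+11) = 1.02e+07
Q = 1.96e+07, so δQ/Q = 1.02e+07/1.96e+07 = 0.522.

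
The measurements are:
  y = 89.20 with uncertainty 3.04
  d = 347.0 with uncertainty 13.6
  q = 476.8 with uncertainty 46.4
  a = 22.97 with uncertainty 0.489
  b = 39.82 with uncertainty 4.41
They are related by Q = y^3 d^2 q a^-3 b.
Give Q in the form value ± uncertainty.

Each factor contributes (exponent × relative error)² to (δQ/Q)²:
  (3·δy/y)² = (3×0.0341)² = 0.0105;  (2·δd/d)² = (2×0.0392)² = 0.00614;  (1·δq/q)² = (1×0.0973)² = 0.00947;  (-3·δa/a)² = (-3×0.0213)² = 0.00408;  (1·δb/b)² = (1×0.111)² = 0.0123
δQ/Q = √(0.0424) = 0.206
Q = 1.339e+11, so δQ = 0.206 × 1.339e+11 = 2.76e+10.

(1.339 ± 0.276) × 10^11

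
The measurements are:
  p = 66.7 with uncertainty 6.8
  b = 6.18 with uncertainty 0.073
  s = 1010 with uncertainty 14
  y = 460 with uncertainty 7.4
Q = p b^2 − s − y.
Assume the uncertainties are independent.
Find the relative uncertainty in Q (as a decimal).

0.248

Let w = p·b^2 = 2550. δw/w = √((1·δp/p)² + (2·δb/b)²) = √(0.0104 + 0.000558) = 0.105, so δw = 267.
Q = w − s − y: δQ = √(δw² + δs² + δy²) = √(71100 + 196 + 54.8) = 267
Q = 1080, so δQ/Q = 267/1080 = 0.248.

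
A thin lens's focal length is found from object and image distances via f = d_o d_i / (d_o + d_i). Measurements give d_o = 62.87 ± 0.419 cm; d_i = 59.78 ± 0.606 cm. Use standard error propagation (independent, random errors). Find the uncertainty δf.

0.188 cm

∂f/∂d_o = (d_i/(d_o+d_i))² = 0.238;  ∂f/∂d_i = (d_o/(d_o+d_i))² = 0.263
δf = √((∂f/∂d_o · δd_o)² + (∂f/∂d_i · δd_i)²) = √(0.00991 + 0.0254) = 0.188 cm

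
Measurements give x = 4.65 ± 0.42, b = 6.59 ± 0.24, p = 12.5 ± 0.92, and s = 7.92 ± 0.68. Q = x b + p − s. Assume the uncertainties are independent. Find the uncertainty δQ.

3.20

Let w = x·b = 30.6. δw/w = √((1·δx/x)² + (1·δb/b)²) = √(0.00816 + 0.00133) = 0.0974, so δw = 2.98.
Q = w + p − s: δQ = √(δw² + δp² + δs²) = √(8.91 + 0.846 + 0.462) = 3.20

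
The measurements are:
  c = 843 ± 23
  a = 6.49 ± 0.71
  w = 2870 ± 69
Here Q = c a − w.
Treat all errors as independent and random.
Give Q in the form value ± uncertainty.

Let p = c·a = 5470. δp/p = √((1·δc/c)² + (1·δa/a)²) = √(0.000744 + 0.0120) = 0.113, so δp = 617.
Q = p − w: δQ = √(δp² + δw²) = √(3.81e+05 + 4760) = 621
Q = 2600.

2600 ± 621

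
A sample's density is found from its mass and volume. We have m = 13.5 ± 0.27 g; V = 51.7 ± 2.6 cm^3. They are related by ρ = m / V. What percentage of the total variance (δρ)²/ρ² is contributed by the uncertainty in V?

(δρ/ρ)² = (1·δm/m)² + (-1·δV/V)²
  m term: (1×0.0200)² = 0.000400
  V term: (-1×0.0503)² = 0.00253
Total = 0.00293. Share from V = 0.00253/0.00293 = 0.863.

86.3%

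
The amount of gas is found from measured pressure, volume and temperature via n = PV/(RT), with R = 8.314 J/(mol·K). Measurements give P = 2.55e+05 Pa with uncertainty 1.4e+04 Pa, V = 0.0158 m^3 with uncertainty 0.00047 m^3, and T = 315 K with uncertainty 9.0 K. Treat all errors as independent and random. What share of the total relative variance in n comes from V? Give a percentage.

18.8%

(δn/n)² = (1·δP/P)² + (1·δV/V)² + (-1·δT/T)²
  P term: (1×0.0549)² = 0.00301
  V term: (1×0.0297)² = 0.000885
  T term: (-1×0.0286)² = 0.000816
Total = 0.00472. Share from V = 0.000885/0.00472 = 0.188.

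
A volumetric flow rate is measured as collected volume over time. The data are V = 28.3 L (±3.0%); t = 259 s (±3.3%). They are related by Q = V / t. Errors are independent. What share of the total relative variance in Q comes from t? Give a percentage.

54.8%

(δQ/Q)² = (1·δV/V)² + (-1·δt/t)²
  V term: (1×0.0300)² = 0.000900
  t term: (-1×0.0330)² = 0.00109
Total = 0.00199. Share from t = 0.00109/0.00199 = 0.548.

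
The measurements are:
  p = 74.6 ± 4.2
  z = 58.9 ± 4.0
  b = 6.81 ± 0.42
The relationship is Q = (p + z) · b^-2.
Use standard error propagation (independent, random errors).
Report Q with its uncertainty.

2.88 ± 0.376

Let u = p + z = 134. δu = √(δp² + δz²) = √(17.6 + 16.0) = 5.80, so δu/u = 0.0434.
Q is then a monomial in u, b:
δQ/Q = √((δu/u)² + (-2·δb/b)²) = √(0.00189 + 0.0152) = 0.131
Q = 2.88, so δQ = 0.131 × 2.88 = 0.376.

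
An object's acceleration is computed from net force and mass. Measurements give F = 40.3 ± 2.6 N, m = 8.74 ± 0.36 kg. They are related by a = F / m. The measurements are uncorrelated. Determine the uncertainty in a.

0.353 m/s^2

For a monomial a ∝ F, m^-1, fractional errors add in quadrature:
  (1·δF/F)² = (1×0.0645)² = 0.00416;  (-1·δm/m)² = (-1×0.0412)² = 0.00170
δa/a = √(0.00586) = 0.0765
a = 4.61 m/s^2, so δa = 0.0765 × 4.61 = 0.353 m/s^2.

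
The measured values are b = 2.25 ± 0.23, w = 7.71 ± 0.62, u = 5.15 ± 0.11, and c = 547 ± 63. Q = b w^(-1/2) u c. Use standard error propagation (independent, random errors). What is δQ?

367

Relative error in a monomial: (δQ/Q)² = Σ (nᵢ · δxᵢ/xᵢ)².
  (1·δb/b)² = (1×0.102)² = 0.0104;  (−½·δw/w)² = (-0.5×0.0804)² = 0.00162;  (1·δu/u)² = (1×0.0214)² = 0.000456;  (1·δc/c)² = (1×0.115)² = 0.0133
δQ/Q = √(0.0258) = 0.161
Q = 2280, so δQ = 0.161 × 2280 = 367.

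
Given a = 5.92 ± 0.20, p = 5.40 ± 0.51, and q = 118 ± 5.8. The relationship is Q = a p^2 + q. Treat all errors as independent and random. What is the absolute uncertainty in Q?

Let w = a·p^2 = 173. δw/w = √((1·δa/a)² + (2·δp/p)²) = √(0.00114 + 0.0357) = 0.192, so δw = 33.1.
Q = w + q: δQ = √(δw² + δq²) = √(1100 + 33.6) = 33.6

33.6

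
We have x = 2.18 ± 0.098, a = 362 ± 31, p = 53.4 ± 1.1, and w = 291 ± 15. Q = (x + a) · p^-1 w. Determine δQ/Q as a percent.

Let u = x + a = 364. δu = √(δx² + δa²) = √(0.00960 + 961) = 31.0, so δu/u = 0.0851.
Q is then a monomial in u, p, w:
δQ/Q = √((δu/u)² + (-1·δp/p)² + (1·δw/w)²) = √(0.00725 + 0.000424 + 0.00266) = 0.102

10.2%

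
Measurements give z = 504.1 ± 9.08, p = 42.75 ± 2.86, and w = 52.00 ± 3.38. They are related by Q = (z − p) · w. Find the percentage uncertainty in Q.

Let u = z − p = 461.4. δu = √(δz² + δp²) = √(82.4 + 8.18) = 9.52, so δu/u = 0.0206.
Q is then a monomial in u, w:
δQ/Q = √((δu/u)² + (1·δw/w)²) = √(0.000426 + 0.00423) = 0.0682

6.82%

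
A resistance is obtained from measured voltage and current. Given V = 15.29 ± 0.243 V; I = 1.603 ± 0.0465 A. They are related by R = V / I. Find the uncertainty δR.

R is a product of powers, so relative uncertainties combine in quadrature:
  (1·δV/V)² = (1×0.0159)² = 0.000253;  (-1·δI/I)² = (-1×0.0290)² = 0.000841
δR/R = √(0.00109) = 0.0331
R = 9.538 Ω, so δR = 0.0331 × 9.538 = 0.315 Ω.

0.315 Ω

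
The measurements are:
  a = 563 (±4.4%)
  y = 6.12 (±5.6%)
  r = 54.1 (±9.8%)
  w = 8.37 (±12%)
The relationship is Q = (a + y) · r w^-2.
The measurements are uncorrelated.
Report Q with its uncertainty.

439 ± 116

Let u = a + y = 569. δu = √(δa² + δy²) = √(614 + 0.117) = 24.8, so δu/u = 0.0435.
Q is then a monomial in u, r, w:
δQ/Q = √((δu/u)² + (1·δr/r)² + (-2·δw/w)²) = √(0.00189 + 0.00960 + 0.0576) = 0.263
Q = 439, so δQ = 0.263 × 439 = 116.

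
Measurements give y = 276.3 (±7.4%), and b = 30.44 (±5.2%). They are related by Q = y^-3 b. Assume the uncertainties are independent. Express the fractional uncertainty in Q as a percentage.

Relative error in a monomial: (δQ/Q)² = Σ (nᵢ · δxᵢ/xᵢ)².
  (-3·δy/y)² = (-3×0.0740)² = 0.0493;  (1·δb/b)² = (1×0.0520)² = 0.00270
δQ/Q = √(0.0520) = 0.228

22.8%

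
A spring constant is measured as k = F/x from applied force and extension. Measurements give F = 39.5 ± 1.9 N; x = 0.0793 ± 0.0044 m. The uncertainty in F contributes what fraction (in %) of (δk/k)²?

(δk/k)² = (1·δF/F)² + (-1·δx/x)²
  F term: (1×0.0481)² = 0.00231
  x term: (-1×0.0555)² = 0.00308
Total = 0.00539. Share from F = 0.00231/0.00539 = 0.429.

42.9%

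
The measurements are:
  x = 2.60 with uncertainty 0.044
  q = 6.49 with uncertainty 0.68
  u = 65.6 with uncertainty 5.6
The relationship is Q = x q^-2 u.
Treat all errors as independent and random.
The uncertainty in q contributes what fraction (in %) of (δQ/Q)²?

85.3%

(δQ/Q)² = (1·δx/x)² + (-2·δq/q)² + (1·δu/u)²
  x term: (1×0.0169)² = 0.000286
  q term: (-2×0.105)² = 0.0439
  u term: (1×0.0854)² = 0.00729
Total = 0.0515. Share from q = 0.0439/0.0515 = 0.853.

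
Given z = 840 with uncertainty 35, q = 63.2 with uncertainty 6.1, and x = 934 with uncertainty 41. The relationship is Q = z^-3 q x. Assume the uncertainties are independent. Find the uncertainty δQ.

1.63e-05

Q is a product of powers, so relative uncertainties combine in quadrature:
  (-3·δz/z)² = (-3×0.0417)² = 0.0156;  (1·δq/q)² = (1×0.0965)² = 0.00932;  (1·δx/x)² = (1×0.0439)² = 0.00193
δQ/Q = √(0.0269) = 0.164
Q = 9.96e-05, so δQ = 0.164 × 9.96e-05 = 1.63e-05.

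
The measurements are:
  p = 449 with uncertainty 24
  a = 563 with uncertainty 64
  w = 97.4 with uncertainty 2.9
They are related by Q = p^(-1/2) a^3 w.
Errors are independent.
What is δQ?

Since Q is a product/quotient, work with relative uncertainties:
  (−½·δp/p)² = (-0.5×0.0535)² = 0.000714;  (3·δa/a)² = (3×0.114)² = 0.116;  (1·δw/w)² = (1×0.0298)² = 0.000886
δQ/Q = √(0.118) = 0.343
Q = 8.2e+08, so δQ = 0.343 × 8.2e+08 = 2.82e+08.

2.82e+08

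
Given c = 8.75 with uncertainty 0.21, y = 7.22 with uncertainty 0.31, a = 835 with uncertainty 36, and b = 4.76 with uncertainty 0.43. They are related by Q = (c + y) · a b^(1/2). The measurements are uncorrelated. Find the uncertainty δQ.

Let u = c + y = 16.0. δu = √(δc² + δy²) = √(0.0441 + 0.0961) = 0.374, so δu/u = 0.0234.
Q is then a monomial in u, a, b:
δQ/Q = √((δu/u)² + (1·δa/a)² + (½·δb/b)²) = √(0.000550 + 0.00186 + 0.00204) = 0.0667
Q = 29100, so δQ = 0.0667 × 29100 = 1940.

1940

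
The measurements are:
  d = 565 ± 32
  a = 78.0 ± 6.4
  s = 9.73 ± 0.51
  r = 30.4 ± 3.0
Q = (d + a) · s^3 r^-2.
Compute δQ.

165

Let u = d + a = 643. δu = √(δd² + δa²) = √(1020 + 41.0) = 32.6, so δu/u = 0.0508.
Q is then a monomial in u, s, r:
δQ/Q = √((δu/u)² + (3·δs/s)² + (-2·δr/r)²) = √(0.00258 + 0.0247 + 0.0390) = 0.257
Q = 641, so δQ = 0.257 × 641 = 165.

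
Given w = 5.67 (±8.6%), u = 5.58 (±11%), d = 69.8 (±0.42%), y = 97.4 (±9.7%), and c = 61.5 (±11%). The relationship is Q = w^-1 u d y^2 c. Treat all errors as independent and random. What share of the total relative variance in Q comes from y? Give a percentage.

(δQ/Q)² = (-1·δw/w)² + (1·δu/u)² + (1·δd/d)² + (2·δy/y)² + (1·δc/c)²
  w term: (-1×0.0860)² = 0.00740
  u term: (1×0.110)² = 0.0121
  d term: (1×0.00420)² = 1.76e-05
  y term: (2×0.0970)² = 0.0376
  c term: (1×0.110)² = 0.0121
Total = 0.0692. Share from y = 0.0376/0.0692 = 0.543.

54.3%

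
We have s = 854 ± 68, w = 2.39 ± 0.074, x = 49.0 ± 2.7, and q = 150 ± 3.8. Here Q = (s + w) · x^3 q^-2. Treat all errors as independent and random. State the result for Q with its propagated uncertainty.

4480 ± 852

Let u = s + w = 856. δu = √(δs² + δw²) = √(4620 + 0.00548) = 68.0, so δu/u = 0.0794.
Q is then a monomial in u, x, q:
δQ/Q = √((δu/u)² + (3·δx/x)² + (-2·δq/q)²) = √(0.00630 + 0.0273 + 0.00257) = 0.190
Q = 4480, so δQ = 0.190 × 4480 = 852.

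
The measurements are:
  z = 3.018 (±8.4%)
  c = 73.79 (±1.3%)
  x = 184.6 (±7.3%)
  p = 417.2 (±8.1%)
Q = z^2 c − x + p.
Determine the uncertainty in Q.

Let w = z^2·c = 672.1. δw/w = √((2·δz/z)² + (1·δc/c)²) = √(0.0282 + 0.000169) = 0.169, so δw = 113.
Q = w − x + p: δQ = √(δw² + δx² + δp²) = √(12800 + 182 + 1140) = 119

119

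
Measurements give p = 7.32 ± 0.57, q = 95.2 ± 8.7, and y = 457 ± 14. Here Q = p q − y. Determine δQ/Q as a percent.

35.4%

Let w = p·q = 697. δw/w = √((1·δp/p)² + (1·δq/q)²) = √(0.00606 + 0.00835) = 0.120, so δw = 83.7.
Q = w − y: δQ = √(δw² + δy²) = √(7000 + 196) = 84.8
Q = 240, so δQ/Q = 84.8/240 = 0.354.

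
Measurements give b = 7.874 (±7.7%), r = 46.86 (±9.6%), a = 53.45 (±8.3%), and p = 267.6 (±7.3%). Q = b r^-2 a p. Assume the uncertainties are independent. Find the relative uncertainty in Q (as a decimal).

0.235

Each factor contributes (exponent × relative error)² to (δQ/Q)²:
  (1·δb/b)² = (1×0.0770)² = 0.00593;  (-2·δr/r)² = (-2×0.0960)² = 0.0369;  (1·δa/a)² = (1×0.0830)² = 0.00689;  (1·δp/p)² = (1×0.0730)² = 0.00533
δQ/Q = √(0.0550) = 0.235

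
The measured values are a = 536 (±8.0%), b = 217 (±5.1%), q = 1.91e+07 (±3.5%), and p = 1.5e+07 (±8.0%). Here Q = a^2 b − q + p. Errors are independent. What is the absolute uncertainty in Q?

1.06e+07

Let w = a^2·b = 6.23e+07. δw/w = √((2·δa/a)² + (1·δb/b)²) = √(0.0256 + 0.00260) = 0.168, so δw = 1.05e+07.
Q = w − q + p: δQ = √(δw² + δq² + δp²) = √(1.1e+14 + 4.47e+11 + 1.44e+12) = 1.06e+07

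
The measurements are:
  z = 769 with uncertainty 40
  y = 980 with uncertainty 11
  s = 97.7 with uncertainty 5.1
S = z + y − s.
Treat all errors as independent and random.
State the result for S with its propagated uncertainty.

Each term contributes (cᵢ δxᵢ)² to (δS)²:
  (δz)² = 1600;  (δy)² = 121;  (δs)² = 26.0
δS = √(1750) = 41.8
S = 1650.

1650 ± 41.8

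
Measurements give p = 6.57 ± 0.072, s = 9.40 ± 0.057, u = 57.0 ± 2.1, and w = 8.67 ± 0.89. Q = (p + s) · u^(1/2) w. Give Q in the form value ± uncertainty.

Let h = p + s = 16.0. δh = √(δp² + δs²) = √(0.00518 + 0.00325) = 0.0918, so δh/h = 0.00575.
Q is then a monomial in h, u, w:
δQ/Q = √((δh/h)² + (½·δu/u)² + (1·δw/w)²) = √(3.31e-05 + 0.000339 + 0.0105) = 0.104
Q = 1050, so δQ = 0.104 × 1050 = 109.

1050 ± 109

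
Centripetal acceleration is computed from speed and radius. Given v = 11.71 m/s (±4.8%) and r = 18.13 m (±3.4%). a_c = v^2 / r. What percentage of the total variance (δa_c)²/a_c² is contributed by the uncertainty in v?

(δa_c/a_c)² = (2·δv/v)² + (-1·δr/r)²
  v term: (2×0.0480)² = 0.00922
  r term: (-1×0.0340)² = 0.00116
Total = 0.0104. Share from v = 0.00922/0.0104 = 0.889.

88.9%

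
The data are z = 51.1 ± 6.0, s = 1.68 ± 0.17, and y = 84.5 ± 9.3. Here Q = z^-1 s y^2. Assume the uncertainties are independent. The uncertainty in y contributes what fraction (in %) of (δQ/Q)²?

66.9%

(δQ/Q)² = (-1·δz/z)² + (1·δs/s)² + (2·δy/y)²
  z term: (-1×0.117)² = 0.0138
  s term: (1×0.101)² = 0.0102
  y term: (2×0.110)² = 0.0485
Total = 0.0725. Share from y = 0.0485/0.0725 = 0.669.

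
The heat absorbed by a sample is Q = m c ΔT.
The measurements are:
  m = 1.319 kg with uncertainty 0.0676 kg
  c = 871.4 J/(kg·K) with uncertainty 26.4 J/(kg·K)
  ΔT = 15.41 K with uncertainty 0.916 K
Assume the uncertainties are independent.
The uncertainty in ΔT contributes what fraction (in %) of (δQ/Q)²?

(δQ/Q)² = (1·δm/m)² + (1·δc/c)² + (1·δΔT/ΔT)²
  m term: (1×0.0513)² = 0.00263
  c term: (1×0.0303)² = 0.000918
  ΔT term: (1×0.0594)² = 0.00353
Total = 0.00708. Share from ΔT = 0.00353/0.00708 = 0.499.

49.9%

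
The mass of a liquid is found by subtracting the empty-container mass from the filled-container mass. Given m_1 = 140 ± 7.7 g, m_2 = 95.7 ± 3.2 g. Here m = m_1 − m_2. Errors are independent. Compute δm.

8.34 g

Each term contributes (cᵢ δxᵢ)² to (δm)²:
  (δm_1)² = 59.3;  (δm_2)² = 10.2
δm = √(69.5) = 8.34 g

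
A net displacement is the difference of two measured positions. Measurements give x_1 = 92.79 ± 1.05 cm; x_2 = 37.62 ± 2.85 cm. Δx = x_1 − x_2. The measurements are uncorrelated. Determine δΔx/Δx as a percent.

5.51%

For a sum/difference, combine absolute errors in quadrature:
  (δx_1)² = 1.10;  (δx_2)² = 8.12
δΔx = √(9.23) = 3.04 cm
Δx = 55.17 cm, so δΔx/Δx = 3.04/55.17 = 0.0551.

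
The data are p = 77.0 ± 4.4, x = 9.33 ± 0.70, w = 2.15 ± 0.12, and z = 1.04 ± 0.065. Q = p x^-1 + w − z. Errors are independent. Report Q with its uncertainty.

Let h = p·x^-1 = 8.25. δh/h = √((1·δp/p)² + (-1·δx/x)²) = √(0.00327 + 0.00563) = 0.0943, so δh = 0.778.
Q = h + w − z: δQ = √(δh² + δw² + δz²) = √(0.606 + 0.0144 + 0.00423) = 0.790
Q = 9.36.

9.36 ± 0.790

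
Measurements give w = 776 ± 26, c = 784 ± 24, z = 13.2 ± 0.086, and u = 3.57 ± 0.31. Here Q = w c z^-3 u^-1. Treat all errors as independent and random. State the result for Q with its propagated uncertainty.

Each factor contributes (exponent × relative error)² to (δQ/Q)²:
  (1·δw/w)² = (1×0.0335)² = 0.00112;  (1·δc/c)² = (1×0.0306)² = 0.000937;  (-3·δz/z)² = (-3×0.00652)² = 0.000382;  (-1·δu/u)² = (-1×0.0868)² = 0.00754
δQ/Q = √(0.00998) = 0.0999
Q = 74.1, so δQ = 0.0999 × 74.1 = 7.40.

74.1 ± 7.40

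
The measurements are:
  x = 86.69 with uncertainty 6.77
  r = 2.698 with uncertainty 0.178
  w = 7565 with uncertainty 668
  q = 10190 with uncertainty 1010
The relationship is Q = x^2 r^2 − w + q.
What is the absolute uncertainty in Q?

Let p = x^2·r^2 = 54700. δp/p = √((2·δx/x)² + (2·δr/r)²) = √(0.0244 + 0.0174) = 0.204, so δp = 11200.
Q = p − w + q: δQ = √(δp² + δw² + δq²) = √(1.25e+08 + 4.46e+05 + 1.02e+06) = 11300

11300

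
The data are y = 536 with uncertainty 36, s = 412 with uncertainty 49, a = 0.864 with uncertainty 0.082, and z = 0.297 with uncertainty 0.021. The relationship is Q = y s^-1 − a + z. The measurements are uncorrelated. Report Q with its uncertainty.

Let p = y·s^-1 = 1.30. δp/p = √((1·δy/y)² + (-1·δs/s)²) = √(0.00451 + 0.0141) = 0.137, so δp = 0.178.
Q = p − a + z: δQ = √(δp² + δa² + δz²) = √(0.0316 + 0.00672 + 0.000441) = 0.197
Q = 0.734.

0.734 ± 0.197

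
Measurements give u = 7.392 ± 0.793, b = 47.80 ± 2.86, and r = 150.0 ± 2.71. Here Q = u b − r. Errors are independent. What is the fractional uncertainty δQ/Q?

0.214

Let p = u·b = 353.3. δp/p = √((1·δu/u)² + (1·δb/b)²) = √(0.0115 + 0.00358) = 0.123, so δp = 43.4.
Q = p − r: δQ = √(δp² + δr²) = √(1880 + 7.34) = 43.5
Q = 203.3, so δQ/Q = 43.5/203.3 = 0.214.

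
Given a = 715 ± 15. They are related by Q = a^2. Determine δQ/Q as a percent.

4.20%

Q ∝ a^2, so δQ/Q = |2| · δa/a = 2 × 0.0210 = 0.0420.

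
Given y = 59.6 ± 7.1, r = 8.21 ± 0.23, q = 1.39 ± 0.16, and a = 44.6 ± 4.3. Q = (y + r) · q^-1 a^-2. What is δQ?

0.00608

Let u = y + r = 67.8. δu = √(δy² + δr²) = √(50.4 + 0.0529) = 7.10, so δu/u = 0.105.
Q is then a monomial in u, q, a:
δQ/Q = √((δu/u)² + (-1·δq/q)² + (-2·δa/a)²) = √(0.0110 + 0.0132 + 0.0372) = 0.248
Q = 0.0245, so δQ = 0.248 × 0.0245 = 0.00608.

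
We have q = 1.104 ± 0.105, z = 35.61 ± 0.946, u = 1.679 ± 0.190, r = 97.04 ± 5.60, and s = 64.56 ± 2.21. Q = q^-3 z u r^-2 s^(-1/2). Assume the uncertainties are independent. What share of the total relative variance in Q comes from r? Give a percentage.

12.3%

(δQ/Q)² = (-3·δq/q)² + (1·δz/z)² + (1·δu/u)² + (-2·δr/r)² + (−½·δs/s)²
  q term: (-3×0.0951)² = 0.0814
  z term: (1×0.0266)² = 0.000706
  u term: (1×0.113)² = 0.0128
  r term: (-2×0.0577)² = 0.0133
  s term: (-0.5×0.0342)² = 0.000293
Total = 0.109. Share from r = 0.0133/0.109 = 0.123.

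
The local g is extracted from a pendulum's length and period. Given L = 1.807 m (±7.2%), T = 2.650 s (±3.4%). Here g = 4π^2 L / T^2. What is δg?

Since g is a product/quotient, work with relative uncertainties:
  (1·δL/L)² = (1×0.0720)² = 0.00518;  (-2·δT/T)² = (-2×0.0340)² = 0.00462
δg/g = √(0.00981) = 0.0990
g = 10.16 m/s^2, so δg = 0.0990 × 10.16 = 1.01 m/s^2.

1.01 m/s^2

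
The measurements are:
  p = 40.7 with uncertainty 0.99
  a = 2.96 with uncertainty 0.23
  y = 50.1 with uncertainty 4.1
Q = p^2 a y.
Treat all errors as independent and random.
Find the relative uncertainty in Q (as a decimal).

0.123

Relative error in a monomial: (δQ/Q)² = Σ (nᵢ · δxᵢ/xᵢ)².
  (2·δp/p)² = (2×0.0243)² = 0.00237;  (1·δa/a)² = (1×0.0777)² = 0.00604;  (1·δy/y)² = (1×0.0818)² = 0.00670
δQ/Q = √(0.0151) = 0.123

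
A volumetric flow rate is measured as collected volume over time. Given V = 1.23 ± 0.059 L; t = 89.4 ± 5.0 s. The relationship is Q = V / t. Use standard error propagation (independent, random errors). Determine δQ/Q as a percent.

For a monomial Q ∝ V, t^-1, fractional errors add in quadrature:
  (1·δV/V)² = (1×0.0480)² = 0.00230;  (-1·δt/t)² = (-1×0.0559)² = 0.00313
δQ/Q = √(0.00543) = 0.0737

7.37%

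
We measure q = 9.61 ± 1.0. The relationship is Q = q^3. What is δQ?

Products/powers → add relative errors in quadrature, weighted by exponent:
  (3·δq/q)² = (3×0.104)² = 0.0975
δQ/Q = √(0.0975) = 0.312
Q = 888, so δQ = 0.312 × 888 = 277.

277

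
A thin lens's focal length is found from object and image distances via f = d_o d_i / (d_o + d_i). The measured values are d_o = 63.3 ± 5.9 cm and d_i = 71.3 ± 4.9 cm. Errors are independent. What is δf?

1.98 cm

∂f/∂d_o = (d_i/(d_o+d_i))² = 0.281;  ∂f/∂d_i = (d_o/(d_o+d_i))² = 0.221
δf = √((∂f/∂d_o · δd_o)² + (∂f/∂d_i · δd_i)²) = √(2.74 + 1.17) = 1.98 cm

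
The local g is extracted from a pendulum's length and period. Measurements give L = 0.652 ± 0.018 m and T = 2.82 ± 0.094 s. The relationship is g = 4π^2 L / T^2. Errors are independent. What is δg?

0.234 m/s^2

Each factor contributes (exponent × relative error)² to (δg/g)²:
  (1·δL/L)² = (1×0.0276)² = 0.000762;  (-2·δT/T)² = (-2×0.0333)² = 0.00444
δg/g = √(0.00521) = 0.0722
g = 3.24 m/s^2, so δg = 0.0722 × 3.24 = 0.234 m/s^2.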